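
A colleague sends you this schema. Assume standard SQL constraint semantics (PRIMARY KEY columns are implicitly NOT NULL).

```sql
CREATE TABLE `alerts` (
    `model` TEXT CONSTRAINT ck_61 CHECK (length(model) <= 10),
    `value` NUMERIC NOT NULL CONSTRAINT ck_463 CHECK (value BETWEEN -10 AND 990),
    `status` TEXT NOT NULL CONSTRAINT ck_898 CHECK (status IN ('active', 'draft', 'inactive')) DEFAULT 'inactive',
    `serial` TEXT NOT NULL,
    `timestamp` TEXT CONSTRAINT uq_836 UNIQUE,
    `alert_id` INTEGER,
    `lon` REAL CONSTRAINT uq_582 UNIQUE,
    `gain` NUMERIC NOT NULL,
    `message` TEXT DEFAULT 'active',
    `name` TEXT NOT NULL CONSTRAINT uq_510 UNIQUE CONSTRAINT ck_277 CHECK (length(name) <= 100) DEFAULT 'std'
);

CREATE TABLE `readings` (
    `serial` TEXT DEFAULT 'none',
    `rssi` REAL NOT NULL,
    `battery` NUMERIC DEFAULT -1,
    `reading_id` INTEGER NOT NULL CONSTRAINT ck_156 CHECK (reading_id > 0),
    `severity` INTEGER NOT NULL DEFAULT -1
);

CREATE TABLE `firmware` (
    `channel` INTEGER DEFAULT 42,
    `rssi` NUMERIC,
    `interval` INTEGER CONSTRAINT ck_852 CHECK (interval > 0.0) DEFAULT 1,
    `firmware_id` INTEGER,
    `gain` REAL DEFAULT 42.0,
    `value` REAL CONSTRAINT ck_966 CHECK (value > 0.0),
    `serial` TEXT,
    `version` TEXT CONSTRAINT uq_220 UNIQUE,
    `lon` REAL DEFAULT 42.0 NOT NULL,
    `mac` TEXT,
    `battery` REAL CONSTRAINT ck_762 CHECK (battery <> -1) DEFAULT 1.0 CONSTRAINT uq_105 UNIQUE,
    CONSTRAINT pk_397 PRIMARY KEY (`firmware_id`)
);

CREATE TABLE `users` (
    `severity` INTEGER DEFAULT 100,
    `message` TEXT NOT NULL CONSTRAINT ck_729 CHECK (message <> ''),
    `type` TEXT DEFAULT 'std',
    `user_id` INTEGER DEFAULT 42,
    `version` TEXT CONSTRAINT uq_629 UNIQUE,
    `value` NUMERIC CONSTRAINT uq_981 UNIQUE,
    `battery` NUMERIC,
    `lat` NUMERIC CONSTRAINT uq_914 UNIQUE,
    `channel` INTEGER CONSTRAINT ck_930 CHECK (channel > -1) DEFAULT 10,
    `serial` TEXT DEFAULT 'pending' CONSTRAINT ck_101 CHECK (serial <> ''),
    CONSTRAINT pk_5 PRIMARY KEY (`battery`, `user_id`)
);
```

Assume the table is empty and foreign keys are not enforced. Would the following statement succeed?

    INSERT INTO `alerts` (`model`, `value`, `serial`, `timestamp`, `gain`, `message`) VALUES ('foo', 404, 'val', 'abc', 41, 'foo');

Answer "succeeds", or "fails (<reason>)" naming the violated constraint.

NOT NULL columns: gain is supplied; name defaults to 'std'; serial is supplied; status defaults to 'inactive'; value is supplied.
CHECK constraints: 'foo' satisfies (length(model) <= 10); 404 satisfies (value BETWEEN -10 AND 990).
No constraint is violated.

succeeds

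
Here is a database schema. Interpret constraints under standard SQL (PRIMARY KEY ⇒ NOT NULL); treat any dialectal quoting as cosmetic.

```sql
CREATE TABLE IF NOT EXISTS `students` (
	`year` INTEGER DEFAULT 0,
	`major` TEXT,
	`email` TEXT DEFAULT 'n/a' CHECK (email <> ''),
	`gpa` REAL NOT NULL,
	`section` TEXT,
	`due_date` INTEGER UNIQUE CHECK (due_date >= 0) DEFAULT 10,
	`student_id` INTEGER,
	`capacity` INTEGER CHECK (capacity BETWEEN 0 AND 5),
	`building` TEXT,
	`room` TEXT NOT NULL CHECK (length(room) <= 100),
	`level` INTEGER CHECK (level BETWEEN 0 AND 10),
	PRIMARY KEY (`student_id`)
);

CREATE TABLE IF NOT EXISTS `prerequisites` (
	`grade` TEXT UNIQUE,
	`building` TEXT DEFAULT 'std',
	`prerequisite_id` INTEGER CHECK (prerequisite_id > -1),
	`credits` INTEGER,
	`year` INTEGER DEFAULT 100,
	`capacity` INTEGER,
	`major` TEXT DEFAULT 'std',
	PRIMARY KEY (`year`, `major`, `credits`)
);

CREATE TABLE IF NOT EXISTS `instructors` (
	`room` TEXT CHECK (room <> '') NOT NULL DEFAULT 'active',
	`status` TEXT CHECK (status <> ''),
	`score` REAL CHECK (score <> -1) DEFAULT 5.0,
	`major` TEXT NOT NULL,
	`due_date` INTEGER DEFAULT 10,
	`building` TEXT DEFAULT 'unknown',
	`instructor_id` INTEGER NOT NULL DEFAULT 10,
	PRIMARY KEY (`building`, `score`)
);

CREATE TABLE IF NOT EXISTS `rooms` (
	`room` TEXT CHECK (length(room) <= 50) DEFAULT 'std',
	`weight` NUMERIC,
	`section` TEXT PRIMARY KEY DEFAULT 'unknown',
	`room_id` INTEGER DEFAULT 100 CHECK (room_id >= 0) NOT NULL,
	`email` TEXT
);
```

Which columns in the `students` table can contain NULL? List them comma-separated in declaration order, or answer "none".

year, major, email, section, due_date, capacity, building, level

- year: DEFAULT only fills an omitted column; an explicit NULL is still allowed → nullable.
- major: no NOT NULL constraint applies → nullable.
- email: CHECK does not forbid NULL (a CHECK constraint passes when its expression is NULL) → nullable.
- gpa: declared NOT NULL → not nullable.
- section: no NOT NULL constraint applies → nullable.
- due_date: CHECK does not forbid NULL (a CHECK constraint passes when its expression is NULL) → nullable.
- student_id: part of the PRIMARY KEY, which implies NOT NULL → not nullable.
- capacity: CHECK does not forbid NULL (a CHECK constraint passes when its expression is NULL) → nullable.
- building: no NOT NULL constraint applies → nullable.
- room: declared NOT NULL → not nullable.
- level: CHECK does not forbid NULL (a CHECK constraint passes when its expression is NULL) → nullable.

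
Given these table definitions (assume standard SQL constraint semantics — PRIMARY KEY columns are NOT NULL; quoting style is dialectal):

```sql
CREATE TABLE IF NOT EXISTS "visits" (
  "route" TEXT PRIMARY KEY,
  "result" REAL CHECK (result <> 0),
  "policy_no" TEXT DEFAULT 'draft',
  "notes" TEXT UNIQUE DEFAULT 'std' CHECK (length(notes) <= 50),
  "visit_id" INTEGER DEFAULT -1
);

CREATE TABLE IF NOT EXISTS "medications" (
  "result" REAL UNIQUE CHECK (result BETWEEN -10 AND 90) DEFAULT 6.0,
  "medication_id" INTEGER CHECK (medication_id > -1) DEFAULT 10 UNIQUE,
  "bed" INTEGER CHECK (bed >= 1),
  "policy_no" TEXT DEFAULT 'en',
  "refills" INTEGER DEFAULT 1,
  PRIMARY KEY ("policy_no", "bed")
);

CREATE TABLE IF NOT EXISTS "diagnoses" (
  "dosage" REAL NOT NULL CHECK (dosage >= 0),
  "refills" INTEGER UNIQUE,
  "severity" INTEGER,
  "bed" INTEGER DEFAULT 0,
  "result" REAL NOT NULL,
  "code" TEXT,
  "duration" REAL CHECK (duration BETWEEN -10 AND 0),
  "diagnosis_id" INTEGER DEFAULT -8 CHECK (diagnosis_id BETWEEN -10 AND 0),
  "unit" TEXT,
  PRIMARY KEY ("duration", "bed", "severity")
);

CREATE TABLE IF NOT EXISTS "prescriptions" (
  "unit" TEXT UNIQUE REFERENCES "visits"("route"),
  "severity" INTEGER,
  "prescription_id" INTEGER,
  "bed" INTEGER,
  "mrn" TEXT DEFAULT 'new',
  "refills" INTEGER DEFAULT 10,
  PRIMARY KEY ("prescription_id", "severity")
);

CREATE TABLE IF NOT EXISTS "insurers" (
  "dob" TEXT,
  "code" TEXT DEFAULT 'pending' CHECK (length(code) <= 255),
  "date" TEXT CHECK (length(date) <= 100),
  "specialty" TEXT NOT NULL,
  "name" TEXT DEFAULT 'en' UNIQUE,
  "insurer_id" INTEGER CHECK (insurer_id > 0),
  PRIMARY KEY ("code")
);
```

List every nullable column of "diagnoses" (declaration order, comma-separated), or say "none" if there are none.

refills, code, diagnosis_id, unit

- dosage: declared NOT NULL → not nullable.
- refills: UNIQUE does not imply NOT NULL → nullable.
- severity: part of the PRIMARY KEY, which implies NOT NULL → not nullable.
- bed: part of the PRIMARY KEY, which implies NOT NULL → not nullable.
- result: declared NOT NULL → not nullable.
- code: no NOT NULL constraint applies → nullable.
- duration: part of the PRIMARY KEY, which implies NOT NULL → not nullable.
- diagnosis_id: CHECK does not forbid NULL (a CHECK constraint passes when its expression is NULL) → nullable.
- unit: no NOT NULL constraint applies → nullable.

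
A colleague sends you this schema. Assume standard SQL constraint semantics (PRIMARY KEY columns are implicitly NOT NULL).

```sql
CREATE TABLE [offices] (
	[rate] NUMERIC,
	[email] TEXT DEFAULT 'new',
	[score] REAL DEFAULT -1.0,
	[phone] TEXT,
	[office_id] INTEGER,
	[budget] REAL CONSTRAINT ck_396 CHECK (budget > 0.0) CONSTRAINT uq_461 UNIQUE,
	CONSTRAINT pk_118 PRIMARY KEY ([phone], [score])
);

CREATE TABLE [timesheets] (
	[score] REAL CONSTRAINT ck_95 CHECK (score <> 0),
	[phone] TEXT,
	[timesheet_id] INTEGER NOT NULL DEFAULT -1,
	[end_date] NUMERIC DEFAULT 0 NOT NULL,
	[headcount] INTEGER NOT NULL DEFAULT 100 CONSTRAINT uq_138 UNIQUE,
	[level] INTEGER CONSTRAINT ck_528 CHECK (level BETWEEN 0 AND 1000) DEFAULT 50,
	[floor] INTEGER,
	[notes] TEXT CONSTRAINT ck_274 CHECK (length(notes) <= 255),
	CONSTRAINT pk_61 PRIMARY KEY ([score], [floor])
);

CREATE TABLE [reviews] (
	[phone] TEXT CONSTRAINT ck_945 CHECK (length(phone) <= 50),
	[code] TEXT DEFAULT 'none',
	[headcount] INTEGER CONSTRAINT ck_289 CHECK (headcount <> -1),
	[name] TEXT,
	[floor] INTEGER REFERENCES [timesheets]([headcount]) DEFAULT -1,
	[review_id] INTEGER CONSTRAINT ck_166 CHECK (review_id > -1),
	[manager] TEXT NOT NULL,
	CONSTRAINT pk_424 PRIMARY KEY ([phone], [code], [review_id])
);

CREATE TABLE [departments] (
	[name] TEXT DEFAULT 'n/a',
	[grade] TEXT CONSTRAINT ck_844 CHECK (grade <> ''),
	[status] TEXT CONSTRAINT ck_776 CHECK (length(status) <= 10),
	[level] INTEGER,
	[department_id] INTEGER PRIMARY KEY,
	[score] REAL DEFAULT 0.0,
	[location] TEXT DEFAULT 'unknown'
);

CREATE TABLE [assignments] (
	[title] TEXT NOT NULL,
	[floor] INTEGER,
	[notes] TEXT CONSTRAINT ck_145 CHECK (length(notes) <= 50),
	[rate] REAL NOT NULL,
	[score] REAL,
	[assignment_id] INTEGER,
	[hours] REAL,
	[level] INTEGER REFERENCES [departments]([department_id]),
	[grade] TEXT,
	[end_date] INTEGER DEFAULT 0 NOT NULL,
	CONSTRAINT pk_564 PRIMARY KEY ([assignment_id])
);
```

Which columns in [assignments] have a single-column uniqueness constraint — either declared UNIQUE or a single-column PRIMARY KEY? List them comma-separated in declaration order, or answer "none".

- title: no UNIQUE or single-column PK constraint.
- floor: no UNIQUE or single-column PK constraint.
- notes: no UNIQUE or single-column PK constraint.
- rate: no UNIQUE or single-column PK constraint.
- score: no UNIQUE or single-column PK constraint.
- assignment_id: single-column PRIMARY KEY → unique.
- hours: no UNIQUE or single-column PK constraint.
- level: no UNIQUE or single-column PK constraint.
- grade: no UNIQUE or single-column PK constraint.
- end_date: no UNIQUE or single-column PK constraint.

assignment_id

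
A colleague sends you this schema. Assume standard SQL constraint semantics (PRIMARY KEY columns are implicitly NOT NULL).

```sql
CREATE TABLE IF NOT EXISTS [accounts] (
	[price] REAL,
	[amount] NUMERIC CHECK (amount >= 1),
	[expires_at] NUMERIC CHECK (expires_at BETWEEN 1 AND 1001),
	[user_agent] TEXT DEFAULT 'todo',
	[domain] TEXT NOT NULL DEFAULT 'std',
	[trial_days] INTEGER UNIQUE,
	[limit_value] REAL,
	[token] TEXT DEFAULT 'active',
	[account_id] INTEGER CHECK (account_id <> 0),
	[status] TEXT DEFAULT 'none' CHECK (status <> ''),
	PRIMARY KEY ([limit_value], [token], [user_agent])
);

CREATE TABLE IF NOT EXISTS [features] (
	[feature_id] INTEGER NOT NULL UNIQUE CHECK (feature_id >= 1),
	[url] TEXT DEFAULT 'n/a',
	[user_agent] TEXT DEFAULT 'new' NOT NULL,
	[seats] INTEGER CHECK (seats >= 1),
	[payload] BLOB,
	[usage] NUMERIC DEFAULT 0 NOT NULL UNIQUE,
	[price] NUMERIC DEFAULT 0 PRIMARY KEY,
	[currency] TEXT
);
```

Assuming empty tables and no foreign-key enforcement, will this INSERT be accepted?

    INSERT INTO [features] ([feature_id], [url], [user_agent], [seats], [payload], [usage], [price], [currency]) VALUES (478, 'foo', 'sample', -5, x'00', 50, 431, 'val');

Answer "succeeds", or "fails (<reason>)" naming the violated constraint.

fails (CHECK on seats)

The value -5 for seats violates CHECK (seats >= 1).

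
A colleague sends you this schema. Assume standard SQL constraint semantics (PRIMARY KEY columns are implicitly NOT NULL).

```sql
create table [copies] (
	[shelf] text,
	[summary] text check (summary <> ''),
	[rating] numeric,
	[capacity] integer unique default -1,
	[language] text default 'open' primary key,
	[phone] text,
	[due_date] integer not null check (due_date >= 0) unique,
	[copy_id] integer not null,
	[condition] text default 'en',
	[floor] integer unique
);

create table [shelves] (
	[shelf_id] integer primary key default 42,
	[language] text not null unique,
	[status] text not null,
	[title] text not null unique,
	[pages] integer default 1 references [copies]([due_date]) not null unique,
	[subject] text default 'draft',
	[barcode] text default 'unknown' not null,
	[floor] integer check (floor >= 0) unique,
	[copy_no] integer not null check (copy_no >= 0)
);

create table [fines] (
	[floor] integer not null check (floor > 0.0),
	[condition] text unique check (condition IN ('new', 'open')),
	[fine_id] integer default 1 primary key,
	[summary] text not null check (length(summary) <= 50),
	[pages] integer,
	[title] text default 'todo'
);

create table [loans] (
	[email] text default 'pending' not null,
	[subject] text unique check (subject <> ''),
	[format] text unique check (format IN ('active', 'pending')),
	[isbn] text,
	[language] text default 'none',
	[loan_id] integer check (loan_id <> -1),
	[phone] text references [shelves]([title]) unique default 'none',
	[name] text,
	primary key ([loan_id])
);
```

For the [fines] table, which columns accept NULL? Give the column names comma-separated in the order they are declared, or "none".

condition, pages, title

- floor: declared NOT NULL → not nullable.
- condition: CHECK does not forbid NULL (a CHECK constraint passes when its expression is NULL) → nullable.
- fine_id: part of the PRIMARY KEY, which implies NOT NULL → not nullable.
- summary: declared NOT NULL → not nullable.
- pages: no NOT NULL constraint applies → nullable.
- title: DEFAULT only fills an omitted column; an explicit NULL is still allowed → nullable.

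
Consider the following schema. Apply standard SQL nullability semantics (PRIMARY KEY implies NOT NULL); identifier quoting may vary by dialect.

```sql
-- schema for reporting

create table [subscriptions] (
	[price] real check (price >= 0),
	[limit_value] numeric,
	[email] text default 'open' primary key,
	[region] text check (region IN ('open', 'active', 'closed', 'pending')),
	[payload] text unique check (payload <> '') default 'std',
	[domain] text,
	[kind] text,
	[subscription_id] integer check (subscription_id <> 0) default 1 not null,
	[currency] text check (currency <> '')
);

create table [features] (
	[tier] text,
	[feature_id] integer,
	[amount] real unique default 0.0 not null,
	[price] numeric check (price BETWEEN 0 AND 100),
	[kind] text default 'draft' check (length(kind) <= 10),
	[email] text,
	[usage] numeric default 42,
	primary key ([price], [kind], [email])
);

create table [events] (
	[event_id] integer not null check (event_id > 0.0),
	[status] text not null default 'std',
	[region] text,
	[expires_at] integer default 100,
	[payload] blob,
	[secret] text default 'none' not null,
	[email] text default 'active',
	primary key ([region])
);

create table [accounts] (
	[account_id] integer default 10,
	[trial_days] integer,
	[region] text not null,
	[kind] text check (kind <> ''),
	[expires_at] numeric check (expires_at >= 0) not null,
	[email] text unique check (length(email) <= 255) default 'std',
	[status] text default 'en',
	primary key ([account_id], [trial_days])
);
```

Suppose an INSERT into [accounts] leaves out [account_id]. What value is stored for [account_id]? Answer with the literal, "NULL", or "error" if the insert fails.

account_id has an explicit DEFAULT 10.
When the column is omitted from an INSERT, that default is used.

10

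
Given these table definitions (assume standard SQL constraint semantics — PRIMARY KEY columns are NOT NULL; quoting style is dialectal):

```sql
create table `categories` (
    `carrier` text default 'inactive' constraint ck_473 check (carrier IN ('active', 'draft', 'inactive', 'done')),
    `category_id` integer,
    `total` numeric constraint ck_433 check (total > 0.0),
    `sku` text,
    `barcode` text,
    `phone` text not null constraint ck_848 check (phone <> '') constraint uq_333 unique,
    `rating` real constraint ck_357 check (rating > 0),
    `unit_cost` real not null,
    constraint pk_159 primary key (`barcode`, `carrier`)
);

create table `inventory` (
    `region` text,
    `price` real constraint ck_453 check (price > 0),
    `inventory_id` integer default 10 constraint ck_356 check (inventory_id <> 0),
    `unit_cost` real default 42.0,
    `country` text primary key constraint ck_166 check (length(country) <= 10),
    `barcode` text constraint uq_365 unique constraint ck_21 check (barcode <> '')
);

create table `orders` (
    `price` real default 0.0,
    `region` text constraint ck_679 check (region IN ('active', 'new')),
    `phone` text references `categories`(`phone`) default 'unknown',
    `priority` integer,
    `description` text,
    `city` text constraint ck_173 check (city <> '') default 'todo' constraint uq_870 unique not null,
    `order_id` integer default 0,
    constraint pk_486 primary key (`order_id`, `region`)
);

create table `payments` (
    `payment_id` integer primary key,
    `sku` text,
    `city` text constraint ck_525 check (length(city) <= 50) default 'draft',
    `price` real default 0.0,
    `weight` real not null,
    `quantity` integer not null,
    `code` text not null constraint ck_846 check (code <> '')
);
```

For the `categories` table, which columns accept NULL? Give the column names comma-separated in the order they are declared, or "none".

- carrier: part of the PRIMARY KEY, which implies NOT NULL → not nullable.
- category_id: no NOT NULL constraint applies → nullable.
- total: CHECK does not forbid NULL (a CHECK constraint passes when its expression is NULL) → nullable.
- sku: no NOT NULL constraint applies → nullable.
- barcode: part of the PRIMARY KEY, which implies NOT NULL → not nullable.
- phone: declared NOT NULL → not nullable.
- rating: CHECK does not forbid NULL (a CHECK constraint passes when its expression is NULL) → nullable.
- unit_cost: declared NOT NULL → not nullable.

category_id, total, sku, rating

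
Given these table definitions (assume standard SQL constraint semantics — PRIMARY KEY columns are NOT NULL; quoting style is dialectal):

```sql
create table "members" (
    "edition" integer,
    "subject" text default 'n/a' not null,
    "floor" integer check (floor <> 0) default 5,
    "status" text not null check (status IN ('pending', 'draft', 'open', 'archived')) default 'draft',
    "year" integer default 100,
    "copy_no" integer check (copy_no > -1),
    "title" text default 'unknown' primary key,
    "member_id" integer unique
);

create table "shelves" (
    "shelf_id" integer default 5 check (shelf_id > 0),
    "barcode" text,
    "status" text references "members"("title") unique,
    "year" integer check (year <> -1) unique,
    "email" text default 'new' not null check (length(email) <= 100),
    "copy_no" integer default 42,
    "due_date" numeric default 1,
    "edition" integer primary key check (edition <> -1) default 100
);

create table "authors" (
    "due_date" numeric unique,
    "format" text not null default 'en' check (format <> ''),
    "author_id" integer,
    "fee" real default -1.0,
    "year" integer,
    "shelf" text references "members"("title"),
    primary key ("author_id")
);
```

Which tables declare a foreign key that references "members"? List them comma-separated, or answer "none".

shelves, authors

- shelves.status references members(title).
- authors.shelf references members(title).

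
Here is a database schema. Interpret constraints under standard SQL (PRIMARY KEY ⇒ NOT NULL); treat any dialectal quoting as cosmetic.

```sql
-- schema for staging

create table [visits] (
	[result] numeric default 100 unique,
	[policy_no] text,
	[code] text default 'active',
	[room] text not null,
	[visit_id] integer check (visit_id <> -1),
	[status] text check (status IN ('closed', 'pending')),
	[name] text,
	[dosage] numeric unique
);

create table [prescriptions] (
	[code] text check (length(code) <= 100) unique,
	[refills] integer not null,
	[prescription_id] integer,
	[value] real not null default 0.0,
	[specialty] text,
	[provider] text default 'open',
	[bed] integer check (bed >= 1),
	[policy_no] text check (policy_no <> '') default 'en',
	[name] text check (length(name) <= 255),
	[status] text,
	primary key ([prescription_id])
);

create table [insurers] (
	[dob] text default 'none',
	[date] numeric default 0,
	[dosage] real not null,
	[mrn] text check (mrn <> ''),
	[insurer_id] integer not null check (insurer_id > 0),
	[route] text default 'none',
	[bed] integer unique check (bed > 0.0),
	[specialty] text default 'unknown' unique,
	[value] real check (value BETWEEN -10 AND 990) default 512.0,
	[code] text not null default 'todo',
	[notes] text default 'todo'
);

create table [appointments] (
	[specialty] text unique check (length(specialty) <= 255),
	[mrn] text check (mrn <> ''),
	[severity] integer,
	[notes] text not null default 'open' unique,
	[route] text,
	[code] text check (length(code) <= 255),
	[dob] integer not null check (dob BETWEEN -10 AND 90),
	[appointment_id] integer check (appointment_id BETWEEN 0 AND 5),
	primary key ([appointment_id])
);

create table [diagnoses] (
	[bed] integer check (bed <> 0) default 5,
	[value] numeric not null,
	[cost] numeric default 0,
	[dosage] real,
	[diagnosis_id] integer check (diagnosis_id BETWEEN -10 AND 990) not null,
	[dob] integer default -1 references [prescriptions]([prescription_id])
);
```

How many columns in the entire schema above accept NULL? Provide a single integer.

31

visits: 7 nullable (result, policy_no, code, visit_id, status, name, dosage — PK none and explicit NOT NULL columns excluded).
prescriptions: 7 nullable (code, specialty, provider, bed, policy_no, name, status — PK (prescription_id) and explicit NOT NULL columns excluded).
insurers: 8 nullable (dob, date, mrn, route, bed, specialty, value, notes — PK none and explicit NOT NULL columns excluded).
appointments: 5 nullable (specialty, mrn, severity, route, code — PK (appointment_id) and explicit NOT NULL columns excluded).
diagnoses: 4 nullable (bed, cost, dosage, dob — PK none and explicit NOT NULL columns excluded).
Total: 7 + 7 + 8 + 5 + 4 = 31.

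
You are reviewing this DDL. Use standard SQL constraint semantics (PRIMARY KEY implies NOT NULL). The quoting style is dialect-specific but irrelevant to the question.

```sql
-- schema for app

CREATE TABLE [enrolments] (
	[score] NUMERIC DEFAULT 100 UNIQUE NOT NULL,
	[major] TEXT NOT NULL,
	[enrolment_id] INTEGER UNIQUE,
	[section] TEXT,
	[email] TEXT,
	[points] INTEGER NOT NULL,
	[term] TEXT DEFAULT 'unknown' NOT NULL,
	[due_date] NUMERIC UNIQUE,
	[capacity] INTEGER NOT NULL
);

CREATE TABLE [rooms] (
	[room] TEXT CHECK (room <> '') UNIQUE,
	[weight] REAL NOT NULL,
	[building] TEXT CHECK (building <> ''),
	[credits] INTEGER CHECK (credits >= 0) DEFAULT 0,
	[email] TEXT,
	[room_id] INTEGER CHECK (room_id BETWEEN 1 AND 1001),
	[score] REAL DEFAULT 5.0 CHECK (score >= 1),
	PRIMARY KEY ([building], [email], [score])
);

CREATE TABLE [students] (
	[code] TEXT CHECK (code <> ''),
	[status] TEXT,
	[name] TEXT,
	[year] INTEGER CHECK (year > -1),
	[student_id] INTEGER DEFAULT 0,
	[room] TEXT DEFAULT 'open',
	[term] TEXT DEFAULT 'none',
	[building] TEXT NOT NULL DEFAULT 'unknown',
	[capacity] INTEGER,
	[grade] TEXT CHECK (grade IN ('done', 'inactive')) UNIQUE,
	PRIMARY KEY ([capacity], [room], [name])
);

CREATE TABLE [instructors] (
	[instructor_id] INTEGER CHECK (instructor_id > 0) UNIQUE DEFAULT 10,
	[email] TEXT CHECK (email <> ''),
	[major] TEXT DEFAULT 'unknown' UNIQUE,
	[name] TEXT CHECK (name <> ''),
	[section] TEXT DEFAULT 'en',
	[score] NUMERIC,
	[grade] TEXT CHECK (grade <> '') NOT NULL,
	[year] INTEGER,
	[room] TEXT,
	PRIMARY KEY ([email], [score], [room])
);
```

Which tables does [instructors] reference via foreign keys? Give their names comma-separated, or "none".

none

No column in instructors has a REFERENCES clause.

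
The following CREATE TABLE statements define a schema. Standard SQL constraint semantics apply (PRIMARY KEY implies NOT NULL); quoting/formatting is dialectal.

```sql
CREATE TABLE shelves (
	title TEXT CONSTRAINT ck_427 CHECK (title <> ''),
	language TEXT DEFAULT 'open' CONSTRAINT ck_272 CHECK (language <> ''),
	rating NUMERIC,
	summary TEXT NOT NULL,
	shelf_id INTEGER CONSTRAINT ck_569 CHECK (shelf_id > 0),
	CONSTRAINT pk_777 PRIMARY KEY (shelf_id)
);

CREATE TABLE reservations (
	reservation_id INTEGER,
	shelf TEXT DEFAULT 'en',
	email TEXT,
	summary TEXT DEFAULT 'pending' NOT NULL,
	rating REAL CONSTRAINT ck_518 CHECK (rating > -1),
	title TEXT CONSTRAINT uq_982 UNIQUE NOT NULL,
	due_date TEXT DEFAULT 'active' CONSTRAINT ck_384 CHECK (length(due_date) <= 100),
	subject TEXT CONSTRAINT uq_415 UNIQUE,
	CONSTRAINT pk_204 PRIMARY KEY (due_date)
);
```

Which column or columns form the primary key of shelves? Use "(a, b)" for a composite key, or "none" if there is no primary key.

shelf_id is declared PRIMARY KEY as a table-level PRIMARY KEY clause.

shelf_id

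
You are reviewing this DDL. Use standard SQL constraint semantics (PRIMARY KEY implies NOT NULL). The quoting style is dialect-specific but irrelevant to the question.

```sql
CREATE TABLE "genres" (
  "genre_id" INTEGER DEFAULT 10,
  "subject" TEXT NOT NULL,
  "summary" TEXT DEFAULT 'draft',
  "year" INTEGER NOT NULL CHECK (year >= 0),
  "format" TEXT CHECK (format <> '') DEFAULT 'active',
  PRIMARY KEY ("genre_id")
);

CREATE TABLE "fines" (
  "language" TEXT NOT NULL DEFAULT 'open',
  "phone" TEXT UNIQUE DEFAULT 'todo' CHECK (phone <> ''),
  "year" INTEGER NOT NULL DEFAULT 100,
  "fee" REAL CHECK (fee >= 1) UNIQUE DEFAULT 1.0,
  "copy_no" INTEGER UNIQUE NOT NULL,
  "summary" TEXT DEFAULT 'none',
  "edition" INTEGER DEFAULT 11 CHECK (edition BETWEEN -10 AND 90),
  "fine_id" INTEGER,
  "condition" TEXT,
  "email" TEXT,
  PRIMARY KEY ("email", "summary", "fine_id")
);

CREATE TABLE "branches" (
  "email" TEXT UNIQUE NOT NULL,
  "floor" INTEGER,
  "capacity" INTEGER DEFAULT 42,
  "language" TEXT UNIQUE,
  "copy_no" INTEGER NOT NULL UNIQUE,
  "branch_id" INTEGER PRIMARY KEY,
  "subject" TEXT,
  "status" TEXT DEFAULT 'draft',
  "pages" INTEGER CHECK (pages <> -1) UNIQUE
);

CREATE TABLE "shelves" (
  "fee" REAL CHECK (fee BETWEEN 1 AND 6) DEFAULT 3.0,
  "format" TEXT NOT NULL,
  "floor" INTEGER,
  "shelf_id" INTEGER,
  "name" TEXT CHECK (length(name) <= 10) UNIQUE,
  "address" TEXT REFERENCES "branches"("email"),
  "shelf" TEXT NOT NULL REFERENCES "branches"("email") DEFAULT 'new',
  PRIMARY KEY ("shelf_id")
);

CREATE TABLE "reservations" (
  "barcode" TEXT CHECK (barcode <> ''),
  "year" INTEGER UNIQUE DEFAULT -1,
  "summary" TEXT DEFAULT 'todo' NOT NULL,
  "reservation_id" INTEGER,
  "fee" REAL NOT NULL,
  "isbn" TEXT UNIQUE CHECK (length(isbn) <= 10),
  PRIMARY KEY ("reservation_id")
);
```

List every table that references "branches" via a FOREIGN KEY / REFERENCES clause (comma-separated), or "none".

shelves

- shelves.address references branches(email).
- shelves.shelf references branches(email).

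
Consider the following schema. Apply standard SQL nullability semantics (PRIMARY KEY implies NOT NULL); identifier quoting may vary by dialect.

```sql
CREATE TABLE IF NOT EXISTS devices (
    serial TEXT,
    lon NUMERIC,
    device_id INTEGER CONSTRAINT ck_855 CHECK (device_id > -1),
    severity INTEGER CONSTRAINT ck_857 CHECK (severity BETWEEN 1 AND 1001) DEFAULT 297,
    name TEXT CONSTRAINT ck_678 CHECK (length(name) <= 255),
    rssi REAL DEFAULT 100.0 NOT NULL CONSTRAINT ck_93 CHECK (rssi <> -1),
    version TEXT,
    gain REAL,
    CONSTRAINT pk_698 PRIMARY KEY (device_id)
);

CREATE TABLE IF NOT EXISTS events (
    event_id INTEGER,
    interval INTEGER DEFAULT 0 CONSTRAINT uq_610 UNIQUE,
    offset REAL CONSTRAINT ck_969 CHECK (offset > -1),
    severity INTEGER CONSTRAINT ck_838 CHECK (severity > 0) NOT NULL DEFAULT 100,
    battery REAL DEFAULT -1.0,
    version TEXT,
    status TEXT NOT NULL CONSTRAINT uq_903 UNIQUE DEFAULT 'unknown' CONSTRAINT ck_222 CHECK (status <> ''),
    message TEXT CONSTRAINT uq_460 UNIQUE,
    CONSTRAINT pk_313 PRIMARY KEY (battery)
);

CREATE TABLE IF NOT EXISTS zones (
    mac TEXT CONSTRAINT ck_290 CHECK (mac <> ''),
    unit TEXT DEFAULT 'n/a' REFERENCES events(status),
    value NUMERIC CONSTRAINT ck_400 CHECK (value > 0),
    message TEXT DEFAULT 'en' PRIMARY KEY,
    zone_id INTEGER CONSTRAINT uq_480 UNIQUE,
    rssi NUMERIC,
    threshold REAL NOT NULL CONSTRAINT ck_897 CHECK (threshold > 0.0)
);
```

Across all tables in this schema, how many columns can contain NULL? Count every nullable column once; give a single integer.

16

devices: 6 nullable (serial, lon, severity, name, version, gain — PK (device_id) and explicit NOT NULL columns excluded).
events: 5 nullable (event_id, interval, offset, version, message — PK (battery) and explicit NOT NULL columns excluded).
zones: 5 nullable (mac, unit, value, zone_id, rssi — PK (message) and explicit NOT NULL columns excluded).
Total: 6 + 5 + 5 = 16.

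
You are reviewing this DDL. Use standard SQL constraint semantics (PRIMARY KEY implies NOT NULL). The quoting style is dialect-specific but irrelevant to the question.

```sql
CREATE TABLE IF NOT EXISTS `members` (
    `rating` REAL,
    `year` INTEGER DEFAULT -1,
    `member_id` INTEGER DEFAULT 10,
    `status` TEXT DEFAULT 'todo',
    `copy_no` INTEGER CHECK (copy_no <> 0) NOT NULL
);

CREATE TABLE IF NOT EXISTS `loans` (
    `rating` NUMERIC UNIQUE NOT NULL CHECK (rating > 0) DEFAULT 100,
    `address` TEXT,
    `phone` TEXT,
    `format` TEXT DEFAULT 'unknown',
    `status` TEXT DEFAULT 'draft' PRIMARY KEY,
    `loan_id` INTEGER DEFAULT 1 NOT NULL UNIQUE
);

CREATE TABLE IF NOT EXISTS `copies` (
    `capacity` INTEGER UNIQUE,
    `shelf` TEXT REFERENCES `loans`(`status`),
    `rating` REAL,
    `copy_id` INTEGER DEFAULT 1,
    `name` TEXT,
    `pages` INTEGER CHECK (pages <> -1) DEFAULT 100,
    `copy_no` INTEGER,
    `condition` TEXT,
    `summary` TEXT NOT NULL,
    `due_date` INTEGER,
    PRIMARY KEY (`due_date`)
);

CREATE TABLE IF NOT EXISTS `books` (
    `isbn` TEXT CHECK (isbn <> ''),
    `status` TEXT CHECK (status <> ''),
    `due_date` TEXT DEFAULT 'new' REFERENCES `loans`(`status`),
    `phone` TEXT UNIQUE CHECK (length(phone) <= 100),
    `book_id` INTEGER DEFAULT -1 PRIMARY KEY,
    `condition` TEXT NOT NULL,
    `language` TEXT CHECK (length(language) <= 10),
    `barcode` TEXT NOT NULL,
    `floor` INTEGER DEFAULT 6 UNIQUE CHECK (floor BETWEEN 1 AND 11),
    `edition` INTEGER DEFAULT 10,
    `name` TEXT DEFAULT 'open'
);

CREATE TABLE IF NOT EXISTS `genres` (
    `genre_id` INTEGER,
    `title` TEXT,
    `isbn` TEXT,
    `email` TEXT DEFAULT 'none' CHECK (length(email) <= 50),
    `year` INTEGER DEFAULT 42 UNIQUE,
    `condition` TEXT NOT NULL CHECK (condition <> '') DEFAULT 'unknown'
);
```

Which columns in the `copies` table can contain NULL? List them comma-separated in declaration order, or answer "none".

- capacity: UNIQUE does not imply NOT NULL → nullable.
- shelf: a foreign key column may be NULL unless separately constrained → nullable.
- rating: no NOT NULL constraint applies → nullable.
- copy_id: DEFAULT only fills an omitted column; an explicit NULL is still allowed → nullable.
- name: no NOT NULL constraint applies → nullable.
- pages: CHECK does not forbid NULL (a CHECK constraint passes when its expression is NULL) → nullable.
- copy_no: no NOT NULL constraint applies → nullable.
- condition: no NOT NULL constraint applies → nullable.
- summary: declared NOT NULL → not nullable.
- due_date: part of the PRIMARY KEY, which implies NOT NULL → not nullable.

capacity, shelf, rating, copy_id, name, pages, copy_no, condition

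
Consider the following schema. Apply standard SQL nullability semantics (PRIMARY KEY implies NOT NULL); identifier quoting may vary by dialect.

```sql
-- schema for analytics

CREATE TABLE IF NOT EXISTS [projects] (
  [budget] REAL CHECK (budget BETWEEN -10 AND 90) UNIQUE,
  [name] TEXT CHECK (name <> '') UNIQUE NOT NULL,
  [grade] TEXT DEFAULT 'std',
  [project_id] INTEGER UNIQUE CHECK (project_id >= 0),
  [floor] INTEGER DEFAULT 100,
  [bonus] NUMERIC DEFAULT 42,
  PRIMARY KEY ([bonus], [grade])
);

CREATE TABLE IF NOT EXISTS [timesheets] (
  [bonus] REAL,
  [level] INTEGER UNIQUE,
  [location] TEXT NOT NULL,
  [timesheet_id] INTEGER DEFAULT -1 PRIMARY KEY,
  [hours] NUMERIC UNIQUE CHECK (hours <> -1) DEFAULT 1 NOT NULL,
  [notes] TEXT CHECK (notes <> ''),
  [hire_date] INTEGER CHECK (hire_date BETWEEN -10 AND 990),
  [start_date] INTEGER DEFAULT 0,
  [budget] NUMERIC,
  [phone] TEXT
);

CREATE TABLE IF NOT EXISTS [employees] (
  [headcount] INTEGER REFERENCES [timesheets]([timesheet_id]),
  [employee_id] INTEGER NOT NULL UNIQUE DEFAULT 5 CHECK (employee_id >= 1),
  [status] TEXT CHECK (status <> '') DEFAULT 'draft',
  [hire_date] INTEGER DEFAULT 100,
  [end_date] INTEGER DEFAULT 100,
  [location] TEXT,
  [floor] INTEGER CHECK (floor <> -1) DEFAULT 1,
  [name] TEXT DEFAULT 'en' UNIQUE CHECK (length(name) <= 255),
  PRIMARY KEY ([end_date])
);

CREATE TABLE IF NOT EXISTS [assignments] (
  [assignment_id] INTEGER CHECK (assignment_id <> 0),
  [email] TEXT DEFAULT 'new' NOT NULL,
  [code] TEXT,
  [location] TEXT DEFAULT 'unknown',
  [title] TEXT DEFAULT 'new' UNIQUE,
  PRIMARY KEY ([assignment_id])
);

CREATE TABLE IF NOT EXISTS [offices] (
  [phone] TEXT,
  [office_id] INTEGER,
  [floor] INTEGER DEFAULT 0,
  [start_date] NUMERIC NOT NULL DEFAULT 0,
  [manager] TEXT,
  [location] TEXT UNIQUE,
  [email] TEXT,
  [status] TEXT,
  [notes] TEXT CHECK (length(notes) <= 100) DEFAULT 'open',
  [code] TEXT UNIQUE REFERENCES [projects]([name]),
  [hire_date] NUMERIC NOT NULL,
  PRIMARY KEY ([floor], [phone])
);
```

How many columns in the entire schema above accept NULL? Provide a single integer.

projects: 3 nullable (budget, project_id, floor — PK (bonus, grade) and explicit NOT NULL columns excluded).
timesheets: 7 nullable (bonus, level, notes, hire_date, start_date, budget, phone — PK (timesheet_id) and explicit NOT NULL columns excluded).
employees: 6 nullable (headcount, status, hire_date, location, floor, name — PK (end_date) and explicit NOT NULL columns excluded).
assignments: 3 nullable (code, location, title — PK (assignment_id) and explicit NOT NULL columns excluded).
offices: 7 nullable (office_id, manager, location, email, status, notes, code — PK (floor, phone) and explicit NOT NULL columns excluded).
Total: 3 + 7 + 6 + 3 + 7 = 26.

26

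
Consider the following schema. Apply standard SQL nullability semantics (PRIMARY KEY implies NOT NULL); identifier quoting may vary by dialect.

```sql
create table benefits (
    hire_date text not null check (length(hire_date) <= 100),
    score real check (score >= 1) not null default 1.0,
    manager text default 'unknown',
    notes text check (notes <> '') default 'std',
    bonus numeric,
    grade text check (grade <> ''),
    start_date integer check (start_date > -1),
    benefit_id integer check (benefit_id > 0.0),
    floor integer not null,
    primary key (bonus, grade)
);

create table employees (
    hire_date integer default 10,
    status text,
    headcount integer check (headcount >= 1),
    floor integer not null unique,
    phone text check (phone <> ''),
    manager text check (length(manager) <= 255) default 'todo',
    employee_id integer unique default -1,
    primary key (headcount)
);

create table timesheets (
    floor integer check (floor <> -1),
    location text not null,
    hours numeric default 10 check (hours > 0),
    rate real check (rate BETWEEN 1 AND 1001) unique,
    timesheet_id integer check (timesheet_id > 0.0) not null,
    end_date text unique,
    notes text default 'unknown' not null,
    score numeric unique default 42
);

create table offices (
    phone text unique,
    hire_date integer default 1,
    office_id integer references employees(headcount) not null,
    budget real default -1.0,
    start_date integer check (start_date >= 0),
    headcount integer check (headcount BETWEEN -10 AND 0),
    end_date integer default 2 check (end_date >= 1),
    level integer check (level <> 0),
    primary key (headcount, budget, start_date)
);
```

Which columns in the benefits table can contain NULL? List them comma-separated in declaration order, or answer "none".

- hire_date: declared NOT NULL → not nullable.
- score: declared NOT NULL → not nullable.
- manager: DEFAULT only fills an omitted column; an explicit NULL is still allowed → nullable.
- notes: CHECK does not forbid NULL (a CHECK constraint passes when its expression is NULL) → nullable.
- bonus: part of the PRIMARY KEY, which implies NOT NULL → not nullable.
- grade: part of the PRIMARY KEY, which implies NOT NULL → not nullable.
- start_date: CHECK does not forbid NULL (a CHECK constraint passes when its expression is NULL) → nullable.
- benefit_id: CHECK does not forbid NULL (a CHECK constraint passes when its expression is NULL) → nullable.
- floor: declared NOT NULL → not nullable.

manager, notes, start_date, benefit_id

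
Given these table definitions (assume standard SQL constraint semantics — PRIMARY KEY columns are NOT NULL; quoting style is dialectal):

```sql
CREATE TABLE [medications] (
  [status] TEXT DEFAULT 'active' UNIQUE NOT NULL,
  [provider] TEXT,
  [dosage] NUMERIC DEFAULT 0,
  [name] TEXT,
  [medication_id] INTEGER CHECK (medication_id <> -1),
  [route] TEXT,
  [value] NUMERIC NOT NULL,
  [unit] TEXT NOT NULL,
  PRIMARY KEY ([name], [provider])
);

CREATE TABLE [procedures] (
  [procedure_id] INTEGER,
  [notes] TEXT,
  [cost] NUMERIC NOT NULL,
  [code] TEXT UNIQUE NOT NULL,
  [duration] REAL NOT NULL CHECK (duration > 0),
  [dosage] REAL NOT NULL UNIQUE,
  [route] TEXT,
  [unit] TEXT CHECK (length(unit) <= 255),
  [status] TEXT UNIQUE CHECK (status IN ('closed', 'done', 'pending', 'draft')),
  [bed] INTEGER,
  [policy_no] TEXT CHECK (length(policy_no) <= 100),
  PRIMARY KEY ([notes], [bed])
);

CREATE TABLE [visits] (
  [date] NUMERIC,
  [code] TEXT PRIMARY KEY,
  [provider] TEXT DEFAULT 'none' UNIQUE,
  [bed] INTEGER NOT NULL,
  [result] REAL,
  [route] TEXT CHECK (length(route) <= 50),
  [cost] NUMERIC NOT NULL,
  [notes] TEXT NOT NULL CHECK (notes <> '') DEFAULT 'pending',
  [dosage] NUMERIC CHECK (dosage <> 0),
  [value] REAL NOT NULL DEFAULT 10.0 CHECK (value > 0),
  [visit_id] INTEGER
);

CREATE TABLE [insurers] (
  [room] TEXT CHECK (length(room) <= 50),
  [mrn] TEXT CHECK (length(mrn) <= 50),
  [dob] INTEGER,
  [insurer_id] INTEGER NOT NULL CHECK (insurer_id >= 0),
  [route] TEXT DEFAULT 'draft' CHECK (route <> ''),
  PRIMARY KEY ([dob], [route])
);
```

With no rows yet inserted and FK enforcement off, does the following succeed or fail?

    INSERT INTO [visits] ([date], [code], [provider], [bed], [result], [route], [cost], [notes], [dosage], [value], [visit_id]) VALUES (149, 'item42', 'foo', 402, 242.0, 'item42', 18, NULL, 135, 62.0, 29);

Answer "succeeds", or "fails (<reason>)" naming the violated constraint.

fails (NOT NULL on notes)

notes is explicitly set to NULL, but notes is declared NOT NULL.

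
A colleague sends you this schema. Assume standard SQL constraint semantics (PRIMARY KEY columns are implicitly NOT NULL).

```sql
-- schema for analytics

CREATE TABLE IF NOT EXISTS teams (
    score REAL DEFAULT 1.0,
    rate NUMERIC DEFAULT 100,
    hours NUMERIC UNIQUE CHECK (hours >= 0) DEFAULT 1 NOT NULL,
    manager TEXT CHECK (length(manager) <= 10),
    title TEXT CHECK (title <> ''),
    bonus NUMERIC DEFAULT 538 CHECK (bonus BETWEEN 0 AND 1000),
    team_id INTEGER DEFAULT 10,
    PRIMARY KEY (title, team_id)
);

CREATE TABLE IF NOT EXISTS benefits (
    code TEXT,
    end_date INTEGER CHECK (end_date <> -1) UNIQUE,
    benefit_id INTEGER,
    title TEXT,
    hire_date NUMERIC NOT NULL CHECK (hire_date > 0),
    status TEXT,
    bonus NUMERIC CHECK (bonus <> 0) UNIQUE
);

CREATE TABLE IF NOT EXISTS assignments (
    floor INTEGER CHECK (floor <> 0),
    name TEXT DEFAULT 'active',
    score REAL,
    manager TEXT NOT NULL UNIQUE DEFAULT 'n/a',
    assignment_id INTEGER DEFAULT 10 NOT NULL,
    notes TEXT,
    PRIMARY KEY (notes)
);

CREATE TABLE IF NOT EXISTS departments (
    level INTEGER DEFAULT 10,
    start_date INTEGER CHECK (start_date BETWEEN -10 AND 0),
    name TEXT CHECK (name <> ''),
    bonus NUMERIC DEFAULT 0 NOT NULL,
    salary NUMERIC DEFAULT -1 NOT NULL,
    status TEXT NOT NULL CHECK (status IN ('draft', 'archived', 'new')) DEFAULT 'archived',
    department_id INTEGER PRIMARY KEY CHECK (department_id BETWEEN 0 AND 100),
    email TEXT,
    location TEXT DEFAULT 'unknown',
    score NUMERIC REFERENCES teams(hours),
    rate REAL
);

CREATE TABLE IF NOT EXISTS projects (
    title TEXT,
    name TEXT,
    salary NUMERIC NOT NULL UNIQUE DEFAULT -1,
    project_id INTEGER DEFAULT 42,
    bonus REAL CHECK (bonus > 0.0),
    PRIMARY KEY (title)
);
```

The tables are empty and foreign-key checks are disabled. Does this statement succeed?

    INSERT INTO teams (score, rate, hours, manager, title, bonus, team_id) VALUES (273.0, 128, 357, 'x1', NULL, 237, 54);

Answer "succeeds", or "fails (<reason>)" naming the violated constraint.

title is explicitly set to NULL, but title is part of the PRIMARY KEY (implied NOT NULL).

fails (NOT NULL on title)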